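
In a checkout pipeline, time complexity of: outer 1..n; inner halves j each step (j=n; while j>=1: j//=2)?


Reasoning: n times log n
Complexity: O(n log n)

O(n log n)


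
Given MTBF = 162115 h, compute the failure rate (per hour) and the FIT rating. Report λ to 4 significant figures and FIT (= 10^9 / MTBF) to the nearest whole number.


Formula: λ = 1 / MTBF; FIT = λ × 1e9 = 1e9 / MTBF
λ = 1 / 162115 ≈ 6.168e-06 failures/hour
FIT = 1e9 / 162115 ≈ 6168 failures per 1e9 hours (nearest whole number)

λ = 6.168e-06 /h, FIT = 6168


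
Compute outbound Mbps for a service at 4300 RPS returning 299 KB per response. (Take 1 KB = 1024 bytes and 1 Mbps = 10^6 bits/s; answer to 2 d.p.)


Formula: Mbps = payload_bytes * RPS * 8 / 1e6
Payload per request = 299 KB = 299 * 1024 = 306176 bytes
Total bytes/sec = 306176 * 4300 = 1316556800
Total bits/sec = 1316556800 * 8 = 10532454400
Mbps = 10532454400 / 1e6 = 10532.45

10532.45 Mbps


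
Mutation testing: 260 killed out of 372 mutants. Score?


Mutation score = killed / total * 100
Mutation score = 260 / 372 * 100
Mutation score = 69.89%

69.89%


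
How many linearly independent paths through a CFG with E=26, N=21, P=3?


Formula: V(G) = E - N + 2P
V(G) = 26 - 21 + 2*3
V(G) = 5 + 6
V(G) = 11

11


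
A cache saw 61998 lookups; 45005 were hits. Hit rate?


Formula: hit rate = hits / (hits + misses) * 100
hit rate = 45005 / (45005 + 16993) * 100
hit rate = 45005 / 61998 * 100
hit rate = 72.59%

72.59%


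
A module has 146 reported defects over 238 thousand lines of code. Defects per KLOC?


Defect density = defects / KLOC
Defect density = 146 / 238
Defect density = 0.613 defects/KLOC

0.613 defects/KLOC


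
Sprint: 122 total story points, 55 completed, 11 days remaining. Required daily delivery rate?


Formula: Required rate = Remaining points / Days left
Remaining = 122 - 55 = 67 points
Required rate = 67 / 11 = 6.09 points/day

6.09 points/day


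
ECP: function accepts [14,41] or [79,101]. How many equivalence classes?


Valid ranges: [14,41] and [79,101]
Class 1: x < 14 — invalid
Class 2: 14 ≤ x ≤ 41 — valid
Class 3: 41 < x < 79 — invalid (gap between ranges)
Class 4: 79 ≤ x ≤ 101 — valid
Class 5: x > 101 — invalid
Total equivalence classes: 5

5 equivalence classes


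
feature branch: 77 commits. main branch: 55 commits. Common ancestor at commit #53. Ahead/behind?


Common ancestor: commit #53
feature commits after divergence: 77 - 53 = 24
main commits after divergence: 55 - 53 = 2
feature is 24 commits ahead of main
main is 2 commits ahead of feature

feature ahead: 24, main ahead: 2


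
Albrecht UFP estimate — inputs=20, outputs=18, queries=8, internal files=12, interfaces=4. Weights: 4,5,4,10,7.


UFP = EI*4 + EO*5 + EQ*4 + ILF*10 + EIF*7
UFP = 20*4 + 18*5 + 8*4 + 12*10 + 4*7
UFP = 80 + 90 + 32 + 120 + 28
UFP = 350

350


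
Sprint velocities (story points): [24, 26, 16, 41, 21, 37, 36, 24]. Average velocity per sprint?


Formula: Avg velocity = Total points / Number of sprints
Points: [24, 26, 16, 41, 21, 37, 36, 24]
Sum = 24 + 26 + 16 + 41 + 21 + 37 + 36 + 24 = 225
Avg velocity = 225 / 8 = 28.13 points/sprint

28.13 points/sprint


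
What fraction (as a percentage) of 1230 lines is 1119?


Coverage = covered / total * 100
Coverage = 1119 / 1230 * 100
Coverage = 90.98%

90.98%


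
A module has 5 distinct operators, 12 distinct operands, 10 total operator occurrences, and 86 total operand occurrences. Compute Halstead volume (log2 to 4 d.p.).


Formula: V = N * log2(η), where N = N1 + N2 and η = η1 + η2
η = 5 + 12 = 17
N = 10 + 86 = 96
log2(17) ≈ 4.0875
V = 96 * 4.0875 = 392.40

392.40


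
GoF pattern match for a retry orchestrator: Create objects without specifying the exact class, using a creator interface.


This matches the Factory Method pattern

Factory Method


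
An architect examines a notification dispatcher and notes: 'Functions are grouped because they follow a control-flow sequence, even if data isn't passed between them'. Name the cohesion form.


Reasoning: Grouped by order of execution within a routine, not by data flow
Type: Procedural cohesion

Procedural cohesion


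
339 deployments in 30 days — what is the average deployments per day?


Formula: deployments per day = releases / days
= 339 / 30
= 11.3 deploys/day
(equivalently, 79.1 deploys/week)

11.3 deploys/day


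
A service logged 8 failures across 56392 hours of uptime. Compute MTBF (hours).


Formula: MTBF = Total operating time / Number of failures
MTBF = 56392 / 8
MTBF = 7049.0 hours

7049.0 hours


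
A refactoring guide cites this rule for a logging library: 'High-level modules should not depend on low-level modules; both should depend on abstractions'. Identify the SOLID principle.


This describes the Dependency Inversion Principle (DIP)

Dependency Inversion Principle (DIP)


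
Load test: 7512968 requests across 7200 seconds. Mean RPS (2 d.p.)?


Formula: throughput = requests / seconds
throughput = 7512968 / 7200
throughput = 1043.47 requests/second

1043.47 requests/second


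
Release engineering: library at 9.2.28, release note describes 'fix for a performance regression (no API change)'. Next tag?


Current: 9.2.28
Change category: 'fix for a performance regression (no API change)' → patch bump
SemVer rule: patch bump → increment PATCH (MAJOR and MINOR unchanged)
New: 9.2.29

9.2.29


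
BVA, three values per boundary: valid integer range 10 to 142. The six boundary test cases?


Range: [10, 142]
Boundaries: just below min, min, min+1, max-1, max, just above max
Values: [9, 10, 11, 141, 142, 143]

[9, 10, 11, 141, 142, 143]


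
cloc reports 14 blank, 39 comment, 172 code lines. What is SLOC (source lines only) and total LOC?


Total LOC = blank + comment + code
Total LOC = 14 + 39 + 172 = 225
SLOC (source only) = code = 172

Total LOC: 225, SLOC: 172


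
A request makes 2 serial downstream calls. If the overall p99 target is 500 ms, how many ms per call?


Formula: per_stage = total_budget / stages
per_stage = 500 / 2
per_stage = 250.0 ms

250.0 ms


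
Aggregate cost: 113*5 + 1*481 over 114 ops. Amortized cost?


Formula: Amortized cost = Total cost / Operations
Total cost = (113 * 5) + (1 * 481)
Total cost = 565 + 481 = 1046
Amortized = 1046 / 114 = 9.1754

9.1754


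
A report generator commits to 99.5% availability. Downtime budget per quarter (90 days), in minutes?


Formula: allowed downtime = period * (100 - SLA) / 100
Period (quarter (90 days)) = 129600 minutes
Unavailability fraction = (100 - 99.5) / 100
Allowed downtime = 129600 * (100 - 99.5) / 100
Allowed downtime = 648.0 minutes

648.0 minutes


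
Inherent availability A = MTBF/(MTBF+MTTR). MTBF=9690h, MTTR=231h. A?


Availability = MTBF / (MTBF + MTTR)
Availability = 9690 / (9690 + 231)
Availability = 9690 / 9921
Availability = 97.6716%

97.6716%


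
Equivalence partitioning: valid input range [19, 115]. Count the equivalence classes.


Valid range: [19, 115]
Class 1: x < 19 — invalid
Class 2: 19 ≤ x ≤ 115 — valid
Class 3: x > 115 — invalid
Total equivalence classes: 3

3 equivalence classes


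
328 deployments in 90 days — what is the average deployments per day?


Formula: deployments per day = releases / days
= 328 / 90
= 3.644 deploys/day
(equivalently, 25.51 deploys/week)

3.644 deploys/day


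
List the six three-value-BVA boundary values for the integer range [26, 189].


Range: [26, 189]
Boundaries: just below min, min, min+1, max-1, max, just above max
Values: [25, 26, 27, 188, 189, 190]

[25, 26, 27, 188, 189, 190]


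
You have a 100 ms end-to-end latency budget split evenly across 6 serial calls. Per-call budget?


Formula: per_stage = total_budget / stages
per_stage = 100 / 6
per_stage = 16.67 ms

16.67 ms


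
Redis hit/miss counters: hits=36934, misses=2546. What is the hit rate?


Formula: hit rate = hits / (hits + misses) * 100
hit rate = 36934 / (36934 + 2546) * 100
hit rate = 36934 / 39480 * 100
hit rate = 93.55%

93.55%


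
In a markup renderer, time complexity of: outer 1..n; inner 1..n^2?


Reasoning: n times n^2
Complexity: O(n^3)

O(n^3)


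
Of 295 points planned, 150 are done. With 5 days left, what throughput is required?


Formula: Required rate = Remaining points / Days left
Remaining = 295 - 150 = 145 points
Required rate = 145 / 5 = 29.0 points/day

29.0 points/day


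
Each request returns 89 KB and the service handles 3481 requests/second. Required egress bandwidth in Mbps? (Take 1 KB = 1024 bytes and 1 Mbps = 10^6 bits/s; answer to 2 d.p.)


Formula: Mbps = payload_bytes * RPS * 8 / 1e6
Payload per request = 89 KB = 89 * 1024 = 91136 bytes
Total bytes/sec = 91136 * 3481 = 317244416
Total bits/sec = 317244416 * 8 = 2537955328
Mbps = 2537955328 / 1e6 = 2537.96

2537.96 Mbps


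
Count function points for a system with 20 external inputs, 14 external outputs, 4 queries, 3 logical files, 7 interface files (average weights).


UFP = EI*4 + EO*5 + EQ*4 + ILF*10 + EIF*7
UFP = 20*4 + 14*5 + 4*4 + 3*10 + 7*7
UFP = 80 + 70 + 16 + 30 + 49
UFP = 245

245


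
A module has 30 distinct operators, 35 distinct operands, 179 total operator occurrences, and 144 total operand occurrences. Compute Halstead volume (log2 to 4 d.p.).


Formula: V = N * log2(η), where N = N1 + N2 and η = η1 + η2
η = 30 + 35 = 65
N = 179 + 144 = 323
log2(65) ≈ 6.0224
V = 323 * 6.0224 = 1945.24

1945.24


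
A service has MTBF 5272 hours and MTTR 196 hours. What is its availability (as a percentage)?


Availability = MTBF / (MTBF + MTTR)
Availability = 5272 / (5272 + 196)
Availability = 5272 / 5468
Availability = 96.4155%

96.4155%


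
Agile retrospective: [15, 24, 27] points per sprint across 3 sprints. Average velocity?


Formula: Avg velocity = Total points / Number of sprints
Points: [15, 24, 27]
Sum = 15 + 24 + 27 = 66
Avg velocity = 66 / 3 = 22.0 points/sprint

22.0 points/sprint


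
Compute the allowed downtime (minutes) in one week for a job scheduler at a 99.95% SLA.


Formula: allowed downtime = period * (100 - SLA) / 100
Period (week) = 10080 minutes
Unavailability fraction = (100 - 99.95) / 100
Allowed downtime = 10080 * (100 - 99.95) / 100
Allowed downtime = 5.04 minutes

5.04 minutes


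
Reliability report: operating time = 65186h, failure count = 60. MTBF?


Formula: MTBF = Total operating time / Number of failures
MTBF = 65186 / 60
MTBF = 1086.43 hours

1086.43 hours


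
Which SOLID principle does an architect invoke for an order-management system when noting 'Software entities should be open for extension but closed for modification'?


This describes the Open/Closed Principle (OCP)

Open/Closed Principle (OCP)


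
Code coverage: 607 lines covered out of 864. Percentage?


Coverage = covered / total * 100
Coverage = 607 / 864 * 100
Coverage = 70.25%

70.25%


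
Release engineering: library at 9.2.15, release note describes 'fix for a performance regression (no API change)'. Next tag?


Current: 9.2.15
Change category: 'fix for a performance regression (no API change)' → patch bump
SemVer rule: patch bump → increment PATCH (MAJOR and MINOR unchanged)
New: 9.2.16

9.2.16


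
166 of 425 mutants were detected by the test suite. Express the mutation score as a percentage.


Mutation score = killed / total * 100
Mutation score = 166 / 425 * 100
Mutation score = 39.06%

39.06%


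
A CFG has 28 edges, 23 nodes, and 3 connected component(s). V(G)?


Formula: V(G) = E - N + 2P
V(G) = 28 - 23 + 2*3
V(G) = 5 + 6
V(G) = 11

11


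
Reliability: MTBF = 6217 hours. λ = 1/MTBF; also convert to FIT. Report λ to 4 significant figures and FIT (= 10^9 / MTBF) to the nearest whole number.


Formula: λ = 1 / MTBF; FIT = λ × 1e9 = 1e9 / MTBF
λ = 1 / 6217 ≈ 1.608e-04 failures/hour
FIT = 1e9 / 6217 ≈ 160849 failures per 1e9 hours (nearest whole number)

λ = 1.608e-04 /h, FIT = 160849


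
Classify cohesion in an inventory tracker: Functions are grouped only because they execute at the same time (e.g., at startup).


Reasoning: Related by timing only
Type: Temporal cohesion

Temporal cohesion


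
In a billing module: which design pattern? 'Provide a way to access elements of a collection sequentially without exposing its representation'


This matches the Iterator pattern

Iterator


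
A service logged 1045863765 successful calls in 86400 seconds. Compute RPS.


Formula: throughput = requests / seconds
throughput = 1045863765 / 86400
throughput = 12104.9 requests/second

12104.9 requests/second


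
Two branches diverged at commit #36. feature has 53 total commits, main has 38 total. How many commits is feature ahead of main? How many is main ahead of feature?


Common ancestor: commit #36
feature commits after divergence: 53 - 36 = 17
main commits after divergence: 38 - 36 = 2
feature is 17 commits ahead of main
main is 2 commits ahead of feature

feature ahead: 17, main ahead: 2


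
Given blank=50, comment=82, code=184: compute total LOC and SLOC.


Total LOC = blank + comment + code
Total LOC = 50 + 82 + 184 = 316
SLOC (source only) = code = 184

Total LOC: 316, SLOC: 184


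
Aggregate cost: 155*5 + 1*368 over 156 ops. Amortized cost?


Formula: Amortized cost = Total cost / Operations
Total cost = (155 * 5) + (1 * 368)
Total cost = 775 + 368 = 1143
Amortized = 1143 / 156 = 7.3269

7.3269


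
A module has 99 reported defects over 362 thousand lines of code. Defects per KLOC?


Defect density = defects / KLOC
Defect density = 99 / 362
Defect density = 0.273 defects/KLOC

0.273 defects/KLOC


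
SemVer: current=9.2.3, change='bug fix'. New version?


Current: 9.2.3
Change category: 'bug fix' → patch bump
SemVer rule: patch bump → increment PATCH (MAJOR and MINOR unchanged)
New: 9.2.4

9.2.4


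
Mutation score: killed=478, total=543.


Mutation score = killed / total * 100
Mutation score = 478 / 543 * 100
Mutation score = 88.03%

88.03%


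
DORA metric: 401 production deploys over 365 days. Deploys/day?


Formula: deployments per day = releases / days
= 401 / 365
= 1.099 deploys/day
(equivalently, 7.69 deploys/week)

1.099 deploys/day


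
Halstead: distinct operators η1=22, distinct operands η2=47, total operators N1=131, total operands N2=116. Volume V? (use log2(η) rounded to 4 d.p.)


Formula: V = N * log2(η), where N = N1 + N2 and η = η1 + η2
η = 22 + 47 = 69
N = 131 + 116 = 247
log2(69) ≈ 6.1085
V = 247 * 6.1085 = 1508.80

1508.80


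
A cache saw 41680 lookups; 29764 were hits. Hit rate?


Formula: hit rate = hits / (hits + misses) * 100
hit rate = 29764 / (29764 + 11916) * 100
hit rate = 29764 / 41680 * 100
hit rate = 71.41%

71.41%


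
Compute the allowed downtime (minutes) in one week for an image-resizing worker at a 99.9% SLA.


Formula: allowed downtime = period * (100 - SLA) / 100
Period (week) = 10080 minutes
Unavailability fraction = (100 - 99.9) / 100
Allowed downtime = 10080 * (100 - 99.9) / 100
Allowed downtime = 10.08 minutes

10.08 minutes


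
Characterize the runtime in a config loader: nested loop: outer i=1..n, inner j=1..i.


Reasoning: triangle: n(n+1)/2 ~ n^2/2
Complexity: O(n^2)

O(n^2)


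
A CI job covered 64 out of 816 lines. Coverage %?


Coverage = covered / total * 100
Coverage = 64 / 816 * 100
Coverage = 7.84%

7.84%


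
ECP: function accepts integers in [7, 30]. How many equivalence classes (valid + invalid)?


Valid range: [7, 30]
Class 1: x < 7 — invalid
Class 2: 7 ≤ x ≤ 30 — valid
Class 3: x > 30 — invalid
Total equivalence classes: 3

3 equivalence classes


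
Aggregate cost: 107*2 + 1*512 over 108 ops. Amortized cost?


Formula: Amortized cost = Total cost / Operations
Total cost = (107 * 2) + (1 * 512)
Total cost = 214 + 512 = 726
Amortized = 726 / 108 = 6.7222

6.7222


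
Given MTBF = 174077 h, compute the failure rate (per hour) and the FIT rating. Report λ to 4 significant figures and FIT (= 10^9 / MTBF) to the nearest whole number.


Formula: λ = 1 / MTBF; FIT = λ × 1e9 = 1e9 / MTBF
λ = 1 / 174077 ≈ 5.745e-06 failures/hour
FIT = 1e9 / 174077 ≈ 5745 failures per 1e9 hours (nearest whole number)

λ = 5.745e-06 /h, FIT = 5745


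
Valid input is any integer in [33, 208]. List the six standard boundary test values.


Range: [33, 208]
Boundaries: just below min, min, min+1, max-1, max, just above max
Values: [32, 33, 34, 207, 208, 209]

[32, 33, 34, 207, 208, 209]


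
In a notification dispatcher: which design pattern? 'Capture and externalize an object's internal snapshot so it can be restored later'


This matches the Memento pattern

Memento


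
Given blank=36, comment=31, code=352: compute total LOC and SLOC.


Total LOC = blank + comment + code
Total LOC = 36 + 31 + 352 = 419
SLOC (source only) = code = 352

Total LOC: 419, SLOC: 352


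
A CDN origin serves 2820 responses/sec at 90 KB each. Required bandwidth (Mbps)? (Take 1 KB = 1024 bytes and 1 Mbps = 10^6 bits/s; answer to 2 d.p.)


Formula: Mbps = payload_bytes * RPS * 8 / 1e6
Payload per request = 90 KB = 90 * 1024 = 92160 bytes
Total bytes/sec = 92160 * 2820 = 259891200
Total bits/sec = 259891200 * 8 = 2079129600
Mbps = 2079129600 / 1e6 = 2079.13

2079.13 Mbps


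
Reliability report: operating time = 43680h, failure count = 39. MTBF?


Formula: MTBF = Total operating time / Number of failures
MTBF = 43680 / 39
MTBF = 1120.0 hours

1120.0 hours


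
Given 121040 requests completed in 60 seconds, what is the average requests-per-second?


Formula: throughput = requests / seconds
throughput = 121040 / 60
throughput = 2017.33 requests/second

2017.33 requests/second


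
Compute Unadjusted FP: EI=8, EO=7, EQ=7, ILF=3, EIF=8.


UFP = EI*4 + EO*5 + EQ*4 + ILF*10 + EIF*7
UFP = 8*4 + 7*5 + 7*4 + 3*10 + 8*7
UFP = 32 + 35 + 28 + 30 + 56
UFP = 181

181


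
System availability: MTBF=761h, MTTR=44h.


Availability = MTBF / (MTBF + MTTR)
Availability = 761 / (761 + 44)
Availability = 761 / 805
Availability = 94.5342%

94.5342%


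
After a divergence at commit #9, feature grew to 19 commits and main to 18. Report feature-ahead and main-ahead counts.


Common ancestor: commit #9
feature commits after divergence: 19 - 9 = 10
main commits after divergence: 18 - 9 = 9
feature is 10 commits ahead of main
main is 9 commits ahead of feature

feature ahead: 10, main ahead: 9


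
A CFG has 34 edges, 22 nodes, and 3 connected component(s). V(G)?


Formula: V(G) = E - N + 2P
V(G) = 34 - 22 + 2*3
V(G) = 12 + 6
V(G) = 18

18


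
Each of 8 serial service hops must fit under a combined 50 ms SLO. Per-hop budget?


Formula: per_stage = total_budget / stages
per_stage = 50 / 8
per_stage = 6.25 ms

6.25 ms


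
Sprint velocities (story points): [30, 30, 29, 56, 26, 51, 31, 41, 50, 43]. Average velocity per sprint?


Formula: Avg velocity = Total points / Number of sprints
Points: [30, 30, 29, 56, 26, 51, 31, 41, 50, 43]
Sum = 30 + 30 + 29 + 56 + 26 + 51 + 31 + 41 + 50 + 43 = 387
Avg velocity = 387 / 10 = 38.7 points/sprint

38.7 points/sprint


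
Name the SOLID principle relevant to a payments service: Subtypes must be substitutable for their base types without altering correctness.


This describes the Liskov Substitution Principle (LSP)

Liskov Substitution Principle (LSP)


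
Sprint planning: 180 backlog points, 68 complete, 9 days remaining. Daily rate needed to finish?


Formula: Required rate = Remaining points / Days left
Remaining = 180 - 68 = 112 points
Required rate = 112 / 9 = 12.44 points/day

12.44 points/day


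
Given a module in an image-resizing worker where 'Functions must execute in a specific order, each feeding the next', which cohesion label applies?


Reasoning: Output of one is input to next
Type: Sequential cohesion

Sequential cohesion


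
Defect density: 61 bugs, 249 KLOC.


Defect density = defects / KLOC
Defect density = 61 / 249
Defect density = 0.245 defects/KLOC

0.245 defects/KLOC


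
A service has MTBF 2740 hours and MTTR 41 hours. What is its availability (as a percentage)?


Availability = MTBF / (MTBF + MTTR)
Availability = 2740 / (2740 + 41)
Availability = 2740 / 2781
Availability = 98.5257%

98.5257%


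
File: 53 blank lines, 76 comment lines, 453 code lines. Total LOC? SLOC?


Total LOC = blank + comment + code
Total LOC = 53 + 76 + 453 = 582
SLOC (source only) = code = 453

Total LOC: 582, SLOC: 453


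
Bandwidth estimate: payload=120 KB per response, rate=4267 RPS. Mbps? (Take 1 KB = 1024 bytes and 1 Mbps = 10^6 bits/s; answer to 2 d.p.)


Formula: Mbps = payload_bytes * RPS * 8 / 1e6
Payload per request = 120 KB = 120 * 1024 = 122880 bytes
Total bytes/sec = 122880 * 4267 = 524328960
Total bits/sec = 524328960 * 8 = 4194631680
Mbps = 4194631680 / 1e6 = 4194.63

4194.63 Mbps


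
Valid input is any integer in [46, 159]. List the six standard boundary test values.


Range: [46, 159]
Boundaries: just below min, min, min+1, max-1, max, just above max
Values: [45, 46, 47, 158, 159, 160]

[45, 46, 47, 158, 159, 160]


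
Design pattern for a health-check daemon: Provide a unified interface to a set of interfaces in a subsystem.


This matches the Facade pattern

Facade


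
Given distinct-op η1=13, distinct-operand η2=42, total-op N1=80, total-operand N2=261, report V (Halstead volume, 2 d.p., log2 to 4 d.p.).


Formula: V = N * log2(η), where N = N1 + N2 and η = η1 + η2
η = 13 + 42 = 55
N = 80 + 261 = 341
log2(55) ≈ 5.7814
V = 341 * 5.7814 = 1971.46

1971.46


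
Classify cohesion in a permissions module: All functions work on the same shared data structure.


Reasoning: Functions share data
Type: Communicational cohesion

Communicational cohesion


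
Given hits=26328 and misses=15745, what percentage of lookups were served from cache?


Formula: hit rate = hits / (hits + misses) * 100
hit rate = 26328 / (26328 + 15745) * 100
hit rate = 26328 / 42073 * 100
hit rate = 62.58%

62.58%


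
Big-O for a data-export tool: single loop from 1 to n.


Reasoning: one pass through n items
Complexity: O(n)

O(n)


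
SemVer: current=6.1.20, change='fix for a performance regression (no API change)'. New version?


Current: 6.1.20
Change category: 'fix for a performance regression (no API change)' → patch bump
SemVer rule: patch bump → increment PATCH (MAJOR and MINOR unchanged)
New: 6.1.21

6.1.21


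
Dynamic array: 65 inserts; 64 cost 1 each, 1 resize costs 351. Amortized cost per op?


Formula: Amortized cost = Total cost / Operations
Total cost = (64 * 1) + (1 * 351)
Total cost = 64 + 351 = 415
Amortized = 415 / 65 = 6.3846

6.3846


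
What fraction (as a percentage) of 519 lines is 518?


Coverage = covered / total * 100
Coverage = 518 / 519 * 100
Coverage = 99.81%

99.81%


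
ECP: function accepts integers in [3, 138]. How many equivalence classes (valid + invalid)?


Valid range: [3, 138]
Class 1: x < 3 — invalid
Class 2: 3 ≤ x ≤ 138 — valid
Class 3: x > 138 — invalid
Total equivalence classes: 3

3 equivalence classes


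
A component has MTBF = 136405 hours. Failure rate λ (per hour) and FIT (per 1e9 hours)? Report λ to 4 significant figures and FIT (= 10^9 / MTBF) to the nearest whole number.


Formula: λ = 1 / MTBF; FIT = λ × 1e9 = 1e9 / MTBF
λ = 1 / 136405 ≈ 7.331e-06 failures/hour
FIT = 1e9 / 136405 ≈ 7331 failures per 1e9 hours (nearest whole number)

λ = 7.331e-06 /h, FIT = 7331


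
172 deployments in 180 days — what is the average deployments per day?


Formula: deployments per day = releases / days
= 172 / 180
= 0.956 deploys/day
(equivalently, 6.69 deploys/week)

0.956 deploys/day


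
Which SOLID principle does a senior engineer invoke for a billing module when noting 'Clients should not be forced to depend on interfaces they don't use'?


This describes the Interface Segregation Principle (ISP)

Interface Segregation Principle (ISP)


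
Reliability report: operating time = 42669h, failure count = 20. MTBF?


Formula: MTBF = Total operating time / Number of failures
MTBF = 42669 / 20
MTBF = 2133.45 hours

2133.45 hours


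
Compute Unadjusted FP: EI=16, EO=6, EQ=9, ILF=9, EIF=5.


UFP = EI*4 + EO*5 + EQ*4 + ILF*10 + EIF*7
UFP = 16*4 + 6*5 + 9*4 + 9*10 + 5*7
UFP = 64 + 30 + 36 + 90 + 35
UFP = 255

255


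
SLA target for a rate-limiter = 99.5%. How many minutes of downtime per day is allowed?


Formula: allowed downtime = period * (100 - SLA) / 100
Period (day) = 1440 minutes
Unavailability fraction = (100 - 99.5) / 100
Allowed downtime = 1440 * (100 - 99.5) / 100
Allowed downtime = 7.2 minutes

7.2 minutes


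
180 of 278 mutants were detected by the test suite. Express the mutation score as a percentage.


Mutation score = killed / total * 100
Mutation score = 180 / 278 * 100
Mutation score = 64.75%

64.75%


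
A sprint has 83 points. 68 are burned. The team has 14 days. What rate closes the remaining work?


Formula: Required rate = Remaining points / Days left
Remaining = 83 - 68 = 15 points
Required rate = 15 / 14 = 1.07 points/day

1.07 points/day


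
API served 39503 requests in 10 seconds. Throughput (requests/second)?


Formula: throughput = requests / seconds
throughput = 39503 / 10
throughput = 3950.3 requests/second

3950.3 requests/second


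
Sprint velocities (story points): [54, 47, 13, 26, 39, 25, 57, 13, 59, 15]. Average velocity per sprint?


Formula: Avg velocity = Total points / Number of sprints
Points: [54, 47, 13, 26, 39, 25, 57, 13, 59, 15]
Sum = 54 + 47 + 13 + 26 + 39 + 25 + 57 + 13 + 59 + 15 = 348
Avg velocity = 348 / 10 = 34.8 points/sprint

34.8 points/sprint


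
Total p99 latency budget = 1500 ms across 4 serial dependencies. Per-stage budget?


Formula: per_stage = total_budget / stages
per_stage = 1500 / 4
per_stage = 375.0 ms

375.0 ms


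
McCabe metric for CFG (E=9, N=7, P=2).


Formula: V(G) = E - N + 2P
V(G) = 9 - 7 + 2*2
V(G) = 2 + 4
V(G) = 6

6


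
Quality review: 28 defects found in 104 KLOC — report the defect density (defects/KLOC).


Defect density = defects / KLOC
Defect density = 28 / 104
Defect density = 0.269 defects/KLOC

0.269 defects/KLOC


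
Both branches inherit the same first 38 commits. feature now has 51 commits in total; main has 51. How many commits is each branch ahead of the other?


Common ancestor: commit #38
feature commits after divergence: 51 - 38 = 13
main commits after divergence: 51 - 38 = 13
feature is 13 commits ahead of main
main is 13 commits ahead of feature

feature ahead: 13, main ahead: 13


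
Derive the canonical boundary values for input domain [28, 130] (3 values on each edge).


Range: [28, 130]
Boundaries: just below min, min, min+1, max-1, max, just above max
Values: [27, 28, 29, 129, 130, 131]

[27, 28, 29, 129, 130, 131]


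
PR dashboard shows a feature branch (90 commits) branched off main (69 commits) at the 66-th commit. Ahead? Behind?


Common ancestor: commit #66
feature commits after divergence: 90 - 66 = 24
main commits after divergence: 69 - 66 = 3
feature is 24 commits ahead of main
main is 3 commits ahead of feature

feature ahead: 24, main ahead: 3


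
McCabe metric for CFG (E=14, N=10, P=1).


Formula: V(G) = E - N + 2P
V(G) = 14 - 10 + 2*1
V(G) = 4 + 2
V(G) = 6

6


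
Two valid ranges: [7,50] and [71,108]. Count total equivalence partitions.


Valid ranges: [7,50] and [71,108]
Class 1: x < 7 — invalid
Class 2: 7 ≤ x ≤ 50 — valid
Class 3: 50 < x < 71 — invalid (gap between ranges)
Class 4: 71 ≤ x ≤ 108 — valid
Class 5: x > 108 — invalid
Total equivalence classes: 5

5 equivalence classes


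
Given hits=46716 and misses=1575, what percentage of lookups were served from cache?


Formula: hit rate = hits / (hits + misses) * 100
hit rate = 46716 / (46716 + 1575) * 100
hit rate = 46716 / 48291 * 100
hit rate = 96.74%

96.74%


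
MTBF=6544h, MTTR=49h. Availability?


Availability = MTBF / (MTBF + MTTR)
Availability = 6544 / (6544 + 49)
Availability = 6544 / 6593
Availability = 99.2568%

99.2568%


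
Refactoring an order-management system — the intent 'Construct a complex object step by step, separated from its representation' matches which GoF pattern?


This matches the Builder pattern

Builder


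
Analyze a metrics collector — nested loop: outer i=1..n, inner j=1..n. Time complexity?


Reasoning: n iterations times n iterations
Complexity: O(n^2)

O(n^2)


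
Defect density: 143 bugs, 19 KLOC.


Defect density = defects / KLOC
Defect density = 143 / 19
Defect density = 7.526 defects/KLOC

7.526 defects/KLOC


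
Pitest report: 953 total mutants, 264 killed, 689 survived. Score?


Mutation score = killed / total * 100
Mutation score = 264 / 953 * 100
Mutation score = 27.7%

27.7%


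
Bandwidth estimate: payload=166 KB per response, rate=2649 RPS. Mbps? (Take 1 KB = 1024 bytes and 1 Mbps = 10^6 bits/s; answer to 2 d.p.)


Formula: Mbps = payload_bytes * RPS * 8 / 1e6
Payload per request = 166 KB = 166 * 1024 = 169984 bytes
Total bytes/sec = 169984 * 2649 = 450287616
Total bits/sec = 450287616 * 8 = 3602300928
Mbps = 3602300928 / 1e6 = 3602.3

3602.3 Mbps


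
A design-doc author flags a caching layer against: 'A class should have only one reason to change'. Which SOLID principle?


This describes the Single Responsibility Principle (SRP)

Single Responsibility Principle (SRP)


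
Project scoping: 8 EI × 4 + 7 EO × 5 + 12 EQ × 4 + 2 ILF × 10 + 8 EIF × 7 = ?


UFP = EI*4 + EO*5 + EQ*4 + ILF*10 + EIF*7
UFP = 8*4 + 7*5 + 12*4 + 2*10 + 8*7
UFP = 32 + 35 + 48 + 20 + 56
UFP = 191

191


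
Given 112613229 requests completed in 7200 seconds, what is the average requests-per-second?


Formula: throughput = requests / seconds
throughput = 112613229 / 7200
throughput = 15640.73 requests/second

15640.73 requests/second


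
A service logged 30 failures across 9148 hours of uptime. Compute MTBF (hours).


Formula: MTBF = Total operating time / Number of failures
MTBF = 9148 / 30
MTBF = 304.93 hours

304.93 hours


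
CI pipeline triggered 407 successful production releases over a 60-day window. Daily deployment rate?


Formula: deployments per day = releases / days
= 407 / 60
= 6.783 deploys/day
(equivalently, 47.48 deploys/week)

6.783 deploys/day


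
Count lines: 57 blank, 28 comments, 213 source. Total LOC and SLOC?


Total LOC = blank + comment + code
Total LOC = 57 + 28 + 213 = 298
SLOC (source only) = code = 213

Total LOC: 298, SLOC: 213


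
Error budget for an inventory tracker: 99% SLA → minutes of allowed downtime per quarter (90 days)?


Formula: allowed downtime = period * (100 - SLA) / 100
Period (quarter (90 days)) = 129600 minutes
Unavailability fraction = (100 - 99.0) / 100
Allowed downtime = 129600 * (100 - 99.0) / 100
Allowed downtime = 1296.0 minutes

1296.0 minutes


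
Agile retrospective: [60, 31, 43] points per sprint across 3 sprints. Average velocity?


Formula: Avg velocity = Total points / Number of sprints
Points: [60, 31, 43]
Sum = 60 + 31 + 43 = 134
Avg velocity = 134 / 3 = 44.67 points/sprint

44.67 points/sprint


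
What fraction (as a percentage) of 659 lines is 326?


Coverage = covered / total * 100
Coverage = 326 / 659 * 100
Coverage = 49.47%

49.47%


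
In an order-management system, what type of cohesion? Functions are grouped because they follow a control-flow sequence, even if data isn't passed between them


Reasoning: Grouped by order of execution within a routine, not by data flow
Type: Procedural cohesion

Procedural cohesion


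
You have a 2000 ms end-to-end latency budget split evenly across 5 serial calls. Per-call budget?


Formula: per_stage = total_budget / stages
per_stage = 2000 / 5
per_stage = 400.0 ms

400.0 ms


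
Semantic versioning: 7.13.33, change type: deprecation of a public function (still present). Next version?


Current: 7.13.33
Change category: 'deprecation of a public function (still present)' → minor bump
SemVer rule: minor bump → increment MINOR, reset PATCH to 0 (MAJOR unchanged)
New: 7.14.0

7.14.0


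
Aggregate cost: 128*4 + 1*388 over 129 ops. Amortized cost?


Formula: Amortized cost = Total cost / Operations
Total cost = (128 * 4) + (1 * 388)
Total cost = 512 + 388 = 900
Amortized = 900 / 129 = 6.9767

6.9767


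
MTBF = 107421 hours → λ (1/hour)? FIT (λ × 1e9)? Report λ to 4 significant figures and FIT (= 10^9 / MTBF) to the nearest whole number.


Formula: λ = 1 / MTBF; FIT = λ × 1e9 = 1e9 / MTBF
λ = 1 / 107421 ≈ 9.309e-06 failures/hour
FIT = 1e9 / 107421 ≈ 9309 failures per 1e9 hours (nearest whole number)

λ = 9.309e-06 /h, FIT = 9309


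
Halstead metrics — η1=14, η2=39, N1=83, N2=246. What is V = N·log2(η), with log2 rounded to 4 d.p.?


Formula: V = N * log2(η), where N = N1 + N2 and η = η1 + η2
η = 14 + 39 = 53
N = 83 + 246 = 329
log2(53) ≈ 5.7279
V = 329 * 5.7279 = 1884.48

1884.48


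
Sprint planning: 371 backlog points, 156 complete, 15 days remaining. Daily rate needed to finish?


Formula: Required rate = Remaining points / Days left
Remaining = 371 - 156 = 215 points
Required rate = 215 / 15 = 14.33 points/day

14.33 points/day


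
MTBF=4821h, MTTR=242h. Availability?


Availability = MTBF / (MTBF + MTTR)
Availability = 4821 / (4821 + 242)
Availability = 4821 / 5063
Availability = 95.2202%

95.2202%


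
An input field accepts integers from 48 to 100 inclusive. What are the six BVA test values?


Range: [48, 100]
Boundaries: just below min, min, min+1, max-1, max, just above max
Values: [47, 48, 49, 99, 100, 101]

[47, 48, 49, 99, 100, 101]


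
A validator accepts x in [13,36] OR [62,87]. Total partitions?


Valid ranges: [13,36] and [62,87]
Class 1: x < 13 — invalid
Class 2: 13 ≤ x ≤ 36 — valid
Class 3: 36 < x < 62 — invalid (gap between ranges)
Class 4: 62 ≤ x ≤ 87 — valid
Class 5: x > 87 — invalid
Total equivalence classes: 5

5 equivalence classes


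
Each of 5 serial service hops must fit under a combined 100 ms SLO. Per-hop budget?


Formula: per_stage = total_budget / stages
per_stage = 100 / 5
per_stage = 20.0 ms

20.0 ms


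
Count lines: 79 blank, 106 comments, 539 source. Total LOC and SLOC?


Total LOC = blank + comment + code
Total LOC = 79 + 106 + 539 = 724
SLOC (source only) = code = 539

Total LOC: 724, SLOC: 539


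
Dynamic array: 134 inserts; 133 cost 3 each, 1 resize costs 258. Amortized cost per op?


Formula: Amortized cost = Total cost / Operations
Total cost = (133 * 3) + (1 * 258)
Total cost = 399 + 258 = 657
Amortized = 657 / 134 = 4.903

4.903


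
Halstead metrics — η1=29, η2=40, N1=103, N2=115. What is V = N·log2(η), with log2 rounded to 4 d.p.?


Formula: V = N * log2(η), where N = N1 + N2 and η = η1 + η2
η = 29 + 40 = 69
N = 103 + 115 = 218
log2(69) ≈ 6.1085
V = 218 * 6.1085 = 1331.65

1331.65


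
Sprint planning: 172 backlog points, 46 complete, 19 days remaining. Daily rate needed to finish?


Formula: Required rate = Remaining points / Days left
Remaining = 172 - 46 = 126 points
Required rate = 126 / 19 = 6.63 points/day

6.63 points/day


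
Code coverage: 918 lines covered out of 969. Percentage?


Coverage = covered / total * 100
Coverage = 918 / 969 * 100
Coverage = 94.74%

94.74%


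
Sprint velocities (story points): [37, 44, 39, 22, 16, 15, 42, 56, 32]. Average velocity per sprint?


Formula: Avg velocity = Total points / Number of sprints
Points: [37, 44, 39, 22, 16, 15, 42, 56, 32]
Sum = 37 + 44 + 39 + 22 + 16 + 15 + 42 + 56 + 32 = 303
Avg velocity = 303 / 9 = 33.67 points/sprint

33.67 points/sprint


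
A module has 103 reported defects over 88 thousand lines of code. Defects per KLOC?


Defect density = defects / KLOC
Defect density = 103 / 88
Defect density = 1.17 defects/KLOC

1.17 defects/KLOC


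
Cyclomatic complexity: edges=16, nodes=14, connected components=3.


Formula: V(G) = E - N + 2P
V(G) = 16 - 14 + 2*3
V(G) = 2 + 6
V(G) = 8

8


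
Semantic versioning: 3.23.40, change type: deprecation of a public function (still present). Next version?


Current: 3.23.40
Change category: 'deprecation of a public function (still present)' → minor bump
SemVer rule: minor bump → increment MINOR, reset PATCH to 0 (MAJOR unchanged)
New: 3.24.0

3.24.0


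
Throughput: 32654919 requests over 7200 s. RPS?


Formula: throughput = requests / seconds
throughput = 32654919 / 7200
throughput = 4535.41 requests/second

4535.41 requests/second


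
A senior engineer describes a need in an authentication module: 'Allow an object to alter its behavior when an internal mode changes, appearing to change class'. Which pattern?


This matches the State pattern

State


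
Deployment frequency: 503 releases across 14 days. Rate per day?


Formula: deployments per day = releases / days
= 503 / 14
= 35.929 deploys/day
(equivalently, 251.5 deploys/week)

35.929 deploys/day


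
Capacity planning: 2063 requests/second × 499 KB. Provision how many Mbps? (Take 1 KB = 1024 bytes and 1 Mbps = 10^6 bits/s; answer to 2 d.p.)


Formula: Mbps = payload_bytes * RPS * 8 / 1e6
Payload per request = 499 KB = 499 * 1024 = 510976 bytes
Total bytes/sec = 510976 * 2063 = 1054143488
Total bits/sec = 1054143488 * 8 = 8433147904
Mbps = 8433147904 / 1e6 = 8433.15

8433.15 Mbps


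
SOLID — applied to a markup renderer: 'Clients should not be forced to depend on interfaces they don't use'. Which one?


This describes the Interface Segregation Principle (ISP)

Interface Segregation Principle (ISP)


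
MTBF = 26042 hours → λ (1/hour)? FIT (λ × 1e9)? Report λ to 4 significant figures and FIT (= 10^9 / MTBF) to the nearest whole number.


Formula: λ = 1 / MTBF; FIT = λ × 1e9 = 1e9 / MTBF
λ = 1 / 26042 ≈ 3.840e-05 failures/hour
FIT = 1e9 / 26042 ≈ 38400 failures per 1e9 hours (nearest whole number)

λ = 3.840e-05 /h, FIT = 38400


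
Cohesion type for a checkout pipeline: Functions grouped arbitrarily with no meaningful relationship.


Reasoning: Worst: random grouping
Type: Coincidental cohesion

Coincidental cohesion


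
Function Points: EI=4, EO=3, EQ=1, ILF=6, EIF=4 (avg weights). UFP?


UFP = EI*4 + EO*5 + EQ*4 + ILF*10 + EIF*7
UFP = 4*4 + 3*5 + 1*4 + 6*10 + 4*7
UFP = 16 + 15 + 4 + 60 + 28
UFP = 123

123


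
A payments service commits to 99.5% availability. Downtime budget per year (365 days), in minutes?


Formula: allowed downtime = period * (100 - SLA) / 100
Period (year (365 days)) = 525600 minutes
Unavailability fraction = (100 - 99.5) / 100
Allowed downtime = 525600 * (100 - 99.5) / 100
Allowed downtime = 2628.0 minutes

2628.0 minutes


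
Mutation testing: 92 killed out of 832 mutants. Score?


Mutation score = killed / total * 100
Mutation score = 92 / 832 * 100
Mutation score = 11.06%

11.06%


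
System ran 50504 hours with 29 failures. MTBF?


Formula: MTBF = Total operating time / Number of failures
MTBF = 50504 / 29
MTBF = 1741.52 hours

1741.52 hours


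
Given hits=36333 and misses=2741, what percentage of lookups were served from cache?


Formula: hit rate = hits / (hits + misses) * 100
hit rate = 36333 / (36333 + 2741) * 100
hit rate = 36333 / 39074 * 100
hit rate = 92.99%

92.99%


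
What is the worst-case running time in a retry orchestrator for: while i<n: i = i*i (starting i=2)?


Reasoning: squaring drives double-exponential growth; iterations ~ log log n
Complexity: O(log log n)

O(log log n)
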